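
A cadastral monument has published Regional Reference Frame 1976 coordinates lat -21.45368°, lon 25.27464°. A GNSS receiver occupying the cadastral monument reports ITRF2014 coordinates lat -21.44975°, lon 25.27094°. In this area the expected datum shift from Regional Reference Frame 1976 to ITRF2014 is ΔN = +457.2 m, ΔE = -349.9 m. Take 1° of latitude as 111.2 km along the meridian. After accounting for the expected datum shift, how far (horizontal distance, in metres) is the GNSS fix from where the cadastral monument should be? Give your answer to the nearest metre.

Observed coordinate differences: Δφ = +0.00393°, Δλ = -0.00370°.
Converting to metres (1° lat = 111200 m, cos φ = 0.930714): observed ΔN = 437.0 m, observed ΔE = -382.9 m.
Subtracting the expected shift leaves a residual of 437.0 − (457.2) = -20.2 m north and -382.9 − (-349.9) = -33.0 m east.
Residual distance = √((-20.2)² + (-33.0)²) = 38.7 m.

39 m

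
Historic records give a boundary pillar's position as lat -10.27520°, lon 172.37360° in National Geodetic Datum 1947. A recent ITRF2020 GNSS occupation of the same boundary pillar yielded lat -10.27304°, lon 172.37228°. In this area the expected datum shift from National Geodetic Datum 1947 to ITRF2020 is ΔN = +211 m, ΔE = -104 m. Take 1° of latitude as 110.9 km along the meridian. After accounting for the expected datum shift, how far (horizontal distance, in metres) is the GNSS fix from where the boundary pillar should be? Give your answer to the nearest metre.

Observed coordinate differences: Δφ = +0.00216°, Δλ = -0.00132°.
Converting to metres (1° lat = 110900 m, cos φ = 0.983962): observed ΔN = 239.5 m, observed ΔE = -144.0 m.
Subtracting the expected shift leaves a residual of 239.5 − (211) = 28.5 m north and -144.0 − (-104) = -40.0 m east.
Residual distance = √(28.5² + (-40.0)²) = 49.2 m.

49 m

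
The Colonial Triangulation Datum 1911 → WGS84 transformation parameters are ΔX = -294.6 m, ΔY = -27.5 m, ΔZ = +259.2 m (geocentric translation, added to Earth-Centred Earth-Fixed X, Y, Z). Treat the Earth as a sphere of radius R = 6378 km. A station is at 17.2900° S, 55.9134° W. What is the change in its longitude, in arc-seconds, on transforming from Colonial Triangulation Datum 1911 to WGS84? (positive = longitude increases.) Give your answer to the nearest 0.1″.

sin φ = -0.297208, cos φ = 0.954813, sin λ = -0.828191, cos λ = 0.560445.
East component: ΔE = −sin λ·ΔX + cos λ·ΔY = −(-0.828191)(-294.6) + (0.560445)(-27.5) = -259.40 m.
1° of latitude spans πR/180 = 111317 m; at latitude φ, 1° of longitude spans that × cos φ = 106287.0 m, so Δλ = -259.40 / 106287.0 × 3600 = -8.786″.

Δλ = -8.8″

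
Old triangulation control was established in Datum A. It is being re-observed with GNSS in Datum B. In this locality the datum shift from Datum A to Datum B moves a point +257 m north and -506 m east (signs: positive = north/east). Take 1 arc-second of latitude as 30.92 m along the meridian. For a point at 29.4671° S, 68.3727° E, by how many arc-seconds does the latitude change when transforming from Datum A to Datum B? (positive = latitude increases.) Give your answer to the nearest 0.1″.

1″ of latitude = 30.92 m, so Δφ = 257.0 / 30.92 = 8.312″.

Δφ = 8.3″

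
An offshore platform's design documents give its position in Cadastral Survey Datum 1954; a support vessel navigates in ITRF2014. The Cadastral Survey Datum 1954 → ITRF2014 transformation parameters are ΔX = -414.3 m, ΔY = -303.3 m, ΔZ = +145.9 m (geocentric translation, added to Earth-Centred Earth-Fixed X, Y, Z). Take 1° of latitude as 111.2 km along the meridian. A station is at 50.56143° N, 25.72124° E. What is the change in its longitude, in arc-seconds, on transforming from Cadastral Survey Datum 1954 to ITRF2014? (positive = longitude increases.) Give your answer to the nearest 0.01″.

sin φ = 0.772306, cos φ = 0.635251, sin λ = 0.433993, cos λ = 0.900916.
East component: ΔE = −sin λ·ΔX + cos λ·ΔY = −(0.433993)(-414.3) + (0.900916)(-303.3) = -93.44 m.
1° of latitude spans 111200 m; at latitude φ, 1° of longitude spans that × cos φ = 70639.9 m, so Δλ = -93.44 / 70639.9 × 3600 = -4.762″.

Δλ = -4.76″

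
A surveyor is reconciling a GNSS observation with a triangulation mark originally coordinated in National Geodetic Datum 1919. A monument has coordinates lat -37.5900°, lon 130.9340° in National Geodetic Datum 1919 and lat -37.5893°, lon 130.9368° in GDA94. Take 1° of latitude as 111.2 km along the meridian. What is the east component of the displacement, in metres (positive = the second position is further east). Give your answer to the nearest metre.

Δφ = -37.5893° − -37.5900° = +0.0007°; Δλ = 130.9368° − 130.9340° = +0.0028°.
ΔN = Δφ × 111200 = 77.8 m; ΔE = Δλ × 111200 × cos(-37.5900°) = +0.0028 × 111200 × 0.792396 = 246.7 m.

ΔE = 247 m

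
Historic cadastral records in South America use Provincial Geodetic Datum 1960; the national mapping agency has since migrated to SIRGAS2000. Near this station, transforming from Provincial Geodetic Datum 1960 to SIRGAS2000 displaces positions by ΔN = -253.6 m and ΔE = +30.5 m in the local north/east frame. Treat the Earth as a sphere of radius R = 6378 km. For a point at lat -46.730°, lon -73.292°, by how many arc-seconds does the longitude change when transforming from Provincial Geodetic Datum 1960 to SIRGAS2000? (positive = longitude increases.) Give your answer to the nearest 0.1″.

Δλ = 1.4″

At latitude -46.730°, cos φ = 0.685437.
One radian of longitude at latitude φ spans R cos φ, so Δλ = ΔE / (R cos φ) = 30.5 / (6378000 × 0.685437) = 6.9767e-06 rad = 1.439″.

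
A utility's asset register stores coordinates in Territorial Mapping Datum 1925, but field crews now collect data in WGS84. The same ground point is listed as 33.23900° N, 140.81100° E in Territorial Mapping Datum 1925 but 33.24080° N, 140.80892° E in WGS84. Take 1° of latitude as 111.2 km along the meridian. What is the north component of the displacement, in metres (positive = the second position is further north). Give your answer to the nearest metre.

ΔN = 200 m

Δφ = 33.24080° − 33.23900° = +0.00180°; Δλ = 140.80892° − 140.81100° = -0.00208°.
ΔN = Δφ × 111200 = 200.2 m; ΔE = Δλ × 111200 × cos(33.23900°) = -0.00208 × 111200 × 0.836391 = -193.5 m.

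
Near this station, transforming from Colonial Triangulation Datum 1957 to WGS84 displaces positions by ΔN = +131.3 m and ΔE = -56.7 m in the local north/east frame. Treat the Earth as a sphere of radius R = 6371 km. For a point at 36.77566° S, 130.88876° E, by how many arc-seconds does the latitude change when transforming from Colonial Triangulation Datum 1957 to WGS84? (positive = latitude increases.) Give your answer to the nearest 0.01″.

Δφ = 4.25″

On a sphere of radius R, 1 rad of latitude = R, so Δφ = ΔN / R = 131.3 / 6371000 = 2.0609e-05 rad = 4.251″.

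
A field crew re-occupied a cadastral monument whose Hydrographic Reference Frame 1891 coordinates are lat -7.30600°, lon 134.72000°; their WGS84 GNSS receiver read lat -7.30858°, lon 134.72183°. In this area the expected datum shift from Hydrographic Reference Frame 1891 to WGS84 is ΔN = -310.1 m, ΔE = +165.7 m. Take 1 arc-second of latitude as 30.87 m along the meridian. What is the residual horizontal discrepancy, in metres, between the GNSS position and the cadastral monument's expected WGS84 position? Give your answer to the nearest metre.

43 m

Observed coordinate differences: Δφ = -0.00258°, Δλ = +0.00183°.
Converting to metres (1° lat = 111132 m, cos φ = 0.991881): observed ΔN = -286.7 m, observed ΔE = 201.7 m.
Subtracting the expected shift leaves a residual of -286.7 − (-310.1) = 23.4 m north and 201.7 − (165.7) = 36.0 m east.
Residual distance = √(23.4² + 36.0²) = 42.9 m.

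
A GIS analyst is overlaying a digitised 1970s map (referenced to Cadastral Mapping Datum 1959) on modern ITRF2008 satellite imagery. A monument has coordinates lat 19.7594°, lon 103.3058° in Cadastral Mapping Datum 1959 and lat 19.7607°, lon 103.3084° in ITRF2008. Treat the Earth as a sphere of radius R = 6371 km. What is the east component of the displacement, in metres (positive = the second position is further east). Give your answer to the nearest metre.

Δφ = 19.7607° − 19.7594° = +0.0013°; Δλ = 103.3084° − 103.3058° = +0.0026°.
1° along a meridian = πR/180 = 111195 m.
ΔN = Δφ × 111195 = 144.6 m; ΔE = Δλ × 111195 × cos(19.7594°) = +0.0026 × 111195 × 0.941121 = 272.1 m.

ΔE = 272 m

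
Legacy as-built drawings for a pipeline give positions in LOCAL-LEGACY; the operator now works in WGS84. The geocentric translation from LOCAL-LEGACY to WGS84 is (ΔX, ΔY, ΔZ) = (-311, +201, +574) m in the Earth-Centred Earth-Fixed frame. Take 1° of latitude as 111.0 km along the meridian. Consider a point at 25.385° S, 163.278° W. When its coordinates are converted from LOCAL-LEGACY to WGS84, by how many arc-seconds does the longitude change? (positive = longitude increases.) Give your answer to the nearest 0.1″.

Δλ = -10.1″

sin φ = -0.428699, cos φ = 0.903448, sin λ = -0.287728, cos λ = -0.957712.
East component: ΔE = −sin λ·ΔX + cos λ·ΔY = −(-0.287728)(-311) + (-0.957712)(201) = -281.98 m.
1° of latitude spans 111000 m; at latitude φ, 1° of longitude spans that × cos φ = 100282.7 m, so Δλ = -281.98 / 100282.7 × 3600 = -10.123″.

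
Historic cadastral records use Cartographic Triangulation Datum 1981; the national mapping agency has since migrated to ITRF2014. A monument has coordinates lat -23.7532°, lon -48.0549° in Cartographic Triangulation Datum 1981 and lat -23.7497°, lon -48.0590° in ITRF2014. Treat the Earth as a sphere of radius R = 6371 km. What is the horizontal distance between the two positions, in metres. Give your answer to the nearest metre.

Δφ = -23.7497° − -23.7532° = +0.0035°; Δλ = -48.0590° − -48.0549° = -0.0041°.
1° along a meridian = πR/180 = 111195 m.
ΔN = Δφ × 111195 = 389.2 m; ΔE = Δλ × 111195 × cos(-23.7532°) = -0.0041 × 111195 × 0.915289 = -417.3 m.
Distance = √(ΔE² + ΔN²) = √((-417.3)² + 389.2²) = 570.6 m.

571 m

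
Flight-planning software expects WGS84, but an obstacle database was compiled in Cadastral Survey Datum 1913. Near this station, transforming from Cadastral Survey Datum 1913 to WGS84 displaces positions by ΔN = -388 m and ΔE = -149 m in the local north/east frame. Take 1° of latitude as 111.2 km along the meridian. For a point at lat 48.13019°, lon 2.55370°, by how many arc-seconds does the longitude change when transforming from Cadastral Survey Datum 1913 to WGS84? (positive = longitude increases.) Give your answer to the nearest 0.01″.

Δλ = -7.23″

At latitude 48.13019°, cos φ = 0.667440.
1° of longitude at this latitude = 111.2 × cos φ = 74.22 km, so Δλ = -149.0 / 74219.4 = -0.0020076° = -7.227″.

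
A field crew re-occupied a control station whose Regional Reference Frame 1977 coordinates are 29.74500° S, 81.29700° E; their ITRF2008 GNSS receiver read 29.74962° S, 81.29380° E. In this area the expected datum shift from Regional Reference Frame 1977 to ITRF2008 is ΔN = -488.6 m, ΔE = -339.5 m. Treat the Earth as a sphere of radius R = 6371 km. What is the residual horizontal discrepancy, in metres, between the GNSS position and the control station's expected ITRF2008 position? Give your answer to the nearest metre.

40 m

Observed coordinate differences: Δφ = -0.00462°, Δλ = -0.00320°.
Converting to metres (1° lat = 111195 m, cos φ = 0.868242): observed ΔN = -513.7 m, observed ΔE = -308.9 m.
Subtracting the expected shift leaves a residual of -513.7 − (-488.6) = -25.1 m north and -308.9 − (-339.5) = 30.6 m east.
Residual distance = √((-25.1)² + 30.6²) = 39.6 m.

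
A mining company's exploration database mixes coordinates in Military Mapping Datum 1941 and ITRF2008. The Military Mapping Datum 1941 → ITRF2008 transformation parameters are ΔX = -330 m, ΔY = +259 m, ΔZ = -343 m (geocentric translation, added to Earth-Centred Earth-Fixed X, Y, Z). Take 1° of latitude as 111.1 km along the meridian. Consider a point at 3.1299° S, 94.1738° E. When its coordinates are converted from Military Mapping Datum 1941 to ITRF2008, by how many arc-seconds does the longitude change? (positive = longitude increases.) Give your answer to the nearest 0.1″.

sin φ = -0.054600, cos φ = 0.998508, sin λ = 0.997348, cos λ = -0.072782.
East component: ΔE = −sin λ·ΔX + cos λ·ΔY = −(0.997348)(-330) + (-0.072782)(259) = 310.27 m.
1° of latitude spans 111100 m; at latitude φ, 1° of longitude spans that × cos φ = 110934.3 m, so Δλ = 310.27 / 110934.3 × 3600 = 10.069″.

Δλ = 10.1″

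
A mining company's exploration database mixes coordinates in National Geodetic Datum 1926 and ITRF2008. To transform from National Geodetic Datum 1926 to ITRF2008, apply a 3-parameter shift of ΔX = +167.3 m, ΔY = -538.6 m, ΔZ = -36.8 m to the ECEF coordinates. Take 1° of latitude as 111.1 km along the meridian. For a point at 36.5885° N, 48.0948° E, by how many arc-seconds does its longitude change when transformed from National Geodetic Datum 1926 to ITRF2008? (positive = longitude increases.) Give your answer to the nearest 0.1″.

Δλ = -19.5″

sin φ = 0.596064, cos φ = 0.802937, sin λ = 0.744251, cos λ = 0.667900.
East component: ΔE = −sin λ·ΔX + cos λ·ΔY = −(0.744251)(167.3) + (0.667900)(-538.6) = -484.24 m.
1° of latitude spans 111100 m; at latitude φ, 1° of longitude spans that × cos φ = 89206.3 m, so Δλ = -484.24 / 89206.3 × 3600 = -19.542″.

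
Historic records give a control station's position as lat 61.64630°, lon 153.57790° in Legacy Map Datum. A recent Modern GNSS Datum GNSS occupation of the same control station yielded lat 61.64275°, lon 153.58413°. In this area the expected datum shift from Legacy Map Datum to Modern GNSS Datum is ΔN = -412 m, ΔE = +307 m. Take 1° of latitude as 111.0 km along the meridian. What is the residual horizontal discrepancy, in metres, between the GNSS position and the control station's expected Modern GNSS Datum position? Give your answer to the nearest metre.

Observed coordinate differences: Δφ = -0.00355°, Δλ = +0.00623°.
Converting to metres (1° lat = 111000 m, cos φ = 0.474913): observed ΔN = -394.0 m, observed ΔE = 328.4 m.
Subtracting the expected shift leaves a residual of -394.0 − (-412) = 18.0 m north and 328.4 − (307) = 21.4 m east.
Residual distance = √(18.0² + 21.4²) = 27.9 m.

28 m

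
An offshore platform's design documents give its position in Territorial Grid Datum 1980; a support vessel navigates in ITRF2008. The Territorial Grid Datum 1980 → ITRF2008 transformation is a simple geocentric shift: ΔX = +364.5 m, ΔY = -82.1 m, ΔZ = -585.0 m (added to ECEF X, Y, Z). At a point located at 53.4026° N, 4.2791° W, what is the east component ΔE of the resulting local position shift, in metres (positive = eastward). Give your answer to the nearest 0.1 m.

At φ = 53.4026°, λ = -4.2791°: sin φ = 0.802845, cos φ = 0.596188, sin λ = -0.074615, cos λ = 0.997212.
ΔE = −sin λ·ΔX + cos λ·ΔY = −(-0.074615)·(364.5) + (0.997212)·(-82.1) = -54.67 m.

ΔE = -54.7 m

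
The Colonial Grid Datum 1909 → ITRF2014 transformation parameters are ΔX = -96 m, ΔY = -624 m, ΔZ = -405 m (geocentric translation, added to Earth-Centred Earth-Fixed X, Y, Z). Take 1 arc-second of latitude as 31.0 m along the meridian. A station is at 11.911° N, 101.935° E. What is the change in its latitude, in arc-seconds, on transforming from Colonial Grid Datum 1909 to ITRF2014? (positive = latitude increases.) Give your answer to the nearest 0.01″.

Δφ = -8.85″

sin φ = 0.206392, cos φ = 0.978469, sin λ = 0.978383, cos λ = -0.206802.
North component: ΔN = −sin φ cos λ·ΔX − sin φ sin λ·ΔY + cos φ·ΔZ = −(0.206392)(-0.206802)(-96) − (0.206392)(0.978383)(-624) + (0.978469)(-405) = -274.37 m.
1° of latitude spans 3600 × 31.00 = 111600 m, so Δφ = -274.37 / 111600 × 3600 = -8.851″.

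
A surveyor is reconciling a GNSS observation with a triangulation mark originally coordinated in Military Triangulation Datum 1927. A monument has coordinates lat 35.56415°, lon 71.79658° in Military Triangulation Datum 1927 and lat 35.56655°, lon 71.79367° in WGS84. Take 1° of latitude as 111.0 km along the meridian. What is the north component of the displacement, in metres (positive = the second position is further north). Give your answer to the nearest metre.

Δφ = 35.56655° − 35.56415° = +0.00240°; Δλ = 71.79367° − 71.79658° = -0.00291°.
ΔN = Δφ × 111000 = 266.4 m; ΔE = Δλ × 111000 × cos(35.56415°) = -0.00291 × 111000 × 0.813465 = -262.8 m.

ΔN = 266 m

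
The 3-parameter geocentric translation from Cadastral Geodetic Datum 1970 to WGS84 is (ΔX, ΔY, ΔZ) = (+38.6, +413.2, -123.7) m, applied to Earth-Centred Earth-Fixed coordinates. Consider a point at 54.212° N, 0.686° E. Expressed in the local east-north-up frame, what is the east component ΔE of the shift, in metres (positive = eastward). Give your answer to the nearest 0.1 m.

The local east axis at (φ, λ) is (−sin λ, cos λ, 0), so ΔE = −sin(0.686°)·38.6 + cos(0.686°)·413.2 = 412.71 m.

ΔE = 412.7 m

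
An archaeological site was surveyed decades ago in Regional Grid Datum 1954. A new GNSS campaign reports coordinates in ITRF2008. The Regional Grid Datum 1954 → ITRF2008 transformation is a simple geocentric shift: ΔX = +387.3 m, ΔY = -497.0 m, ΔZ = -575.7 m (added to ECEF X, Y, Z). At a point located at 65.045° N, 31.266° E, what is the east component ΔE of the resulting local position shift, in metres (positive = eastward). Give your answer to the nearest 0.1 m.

ΔE = -625.8 m

At φ = 65.045°, λ = 31.266°: sin φ = 0.906639, cos φ = 0.421906, sin λ = 0.519012, cos λ = 0.854767.
ΔE = −sin λ·ΔX + cos λ·ΔY = −(0.519012)·(387.3) + (0.854767)·(-497.0) = -625.83 m.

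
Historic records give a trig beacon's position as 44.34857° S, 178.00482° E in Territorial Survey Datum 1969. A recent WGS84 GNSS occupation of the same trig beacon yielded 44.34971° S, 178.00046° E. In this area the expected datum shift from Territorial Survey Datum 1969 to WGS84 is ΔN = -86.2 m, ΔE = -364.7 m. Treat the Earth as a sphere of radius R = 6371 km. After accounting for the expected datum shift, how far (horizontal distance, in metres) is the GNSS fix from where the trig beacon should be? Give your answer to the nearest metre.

44 m

Observed coordinate differences: Δφ = -0.00114°, Δλ = -0.00436°.
Converting to metres (1° lat = 111195 m, cos φ = 0.715100): observed ΔN = -126.8 m, observed ΔE = -346.7 m.
Subtracting the expected shift leaves a residual of -126.8 − (-86.2) = -40.6 m north and -346.7 − (-364.7) = 18.0 m east.
Residual distance = √((-40.6)² + 18.0²) = 44.4 m.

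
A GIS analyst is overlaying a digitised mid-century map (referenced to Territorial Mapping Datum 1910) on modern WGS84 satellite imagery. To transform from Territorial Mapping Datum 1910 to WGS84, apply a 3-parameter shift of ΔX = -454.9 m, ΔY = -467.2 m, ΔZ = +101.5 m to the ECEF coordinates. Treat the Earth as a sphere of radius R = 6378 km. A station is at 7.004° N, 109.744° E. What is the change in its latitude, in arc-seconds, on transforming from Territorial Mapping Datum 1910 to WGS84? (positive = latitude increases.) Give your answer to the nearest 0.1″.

Δφ = 4.4″

sin φ = 0.121939, cos φ = 0.992538, sin λ = 0.941211, cos λ = -0.337818.
North component: ΔN = −sin φ cos λ·ΔX − sin φ sin λ·ΔY + cos φ·ΔZ = −(0.121939)(-0.337818)(-454.9) − (0.121939)(0.941211)(-467.2) + (0.992538)(101.5) = 135.62 m.
1° of latitude spans πR/180 = 111317 m, so Δφ = 135.62 / 111317 × 3600 = 4.386″.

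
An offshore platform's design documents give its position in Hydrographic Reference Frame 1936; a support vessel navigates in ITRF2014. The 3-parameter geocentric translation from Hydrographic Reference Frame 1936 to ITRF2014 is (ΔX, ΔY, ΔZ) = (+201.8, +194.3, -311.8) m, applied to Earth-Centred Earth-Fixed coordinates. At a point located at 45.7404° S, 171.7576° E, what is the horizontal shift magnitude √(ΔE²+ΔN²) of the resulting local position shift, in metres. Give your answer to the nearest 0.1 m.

406.2 m

The local east axis at (φ, λ) is (−sin λ, cos λ, 0), so ΔE = −sin(171.7576°)·201.8 + cos(171.7576°)·194.3 = -221.22 m.
The local north axis is (−sin φ cos λ, −sin φ sin λ, cos φ), giving ΔN = -143.033 + 19.949 − 217.608 = -340.69 m.
Horizontal magnitude = √(ΔE² + ΔN²) = √((-221.22)² + (-340.69)²) = 406.22 m.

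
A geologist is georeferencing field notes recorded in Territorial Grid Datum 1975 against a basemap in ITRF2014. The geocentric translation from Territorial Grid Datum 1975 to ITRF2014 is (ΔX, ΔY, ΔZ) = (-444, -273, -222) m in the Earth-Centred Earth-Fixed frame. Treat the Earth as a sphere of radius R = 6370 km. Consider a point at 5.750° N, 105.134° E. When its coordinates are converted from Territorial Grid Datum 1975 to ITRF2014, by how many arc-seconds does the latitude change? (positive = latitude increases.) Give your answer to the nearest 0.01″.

Δφ = -6.67″

sin φ = 0.100188, cos φ = 0.994969, sin λ = 0.965318, cos λ = -0.261077.
North component: ΔN = −sin φ cos λ·ΔX − sin φ sin λ·ΔY + cos φ·ΔZ = −(0.100188)(-0.261077)(-444) − (0.100188)(0.965318)(-273) + (0.994969)(-222) = -206.09 m.
1° of latitude spans πR/180 = 111177 m, so Δφ = -206.09 / 111177 × 3600 = -6.673″.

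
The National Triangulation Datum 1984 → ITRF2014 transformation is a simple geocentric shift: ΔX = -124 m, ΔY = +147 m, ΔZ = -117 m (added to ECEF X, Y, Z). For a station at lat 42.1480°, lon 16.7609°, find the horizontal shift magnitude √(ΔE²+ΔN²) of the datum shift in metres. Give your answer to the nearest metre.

The local east axis at (φ, λ) is (−sin λ, cos λ, 0), so ΔE = −sin(16.7609°)·(-124) + cos(16.7609°)·147 = 176.51 m.
The local north axis is (−sin φ cos λ, −sin φ sin λ, cos φ), giving ΔN = 79.675 − 28.447 − 86.745 = -35.52 m.
Horizontal magnitude = √(ΔE² + ΔN²) = √(176.51² + (-35.52)²) = 180.05 m.

180 m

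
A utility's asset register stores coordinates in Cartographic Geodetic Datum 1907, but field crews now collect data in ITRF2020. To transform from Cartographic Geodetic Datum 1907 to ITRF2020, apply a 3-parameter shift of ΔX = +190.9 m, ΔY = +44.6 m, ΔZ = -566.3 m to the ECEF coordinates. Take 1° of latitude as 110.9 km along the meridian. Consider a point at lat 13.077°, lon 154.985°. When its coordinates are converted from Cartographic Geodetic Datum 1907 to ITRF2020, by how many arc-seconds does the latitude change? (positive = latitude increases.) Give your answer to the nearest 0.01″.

Δφ = -16.77″

sin φ = 0.226260, cos φ = 0.974067, sin λ = 0.422856, cos λ = -0.906197.
North component: ΔN = −sin φ cos λ·ΔX − sin φ sin λ·ΔY + cos φ·ΔZ = −(0.226260)(-0.906197)(190.9) − (0.226260)(0.422856)(44.6) + (0.974067)(-566.3) = -516.74 m.
1° of latitude spans 110900 m, so Δφ = -516.74 / 110900 × 3600 = -16.774″.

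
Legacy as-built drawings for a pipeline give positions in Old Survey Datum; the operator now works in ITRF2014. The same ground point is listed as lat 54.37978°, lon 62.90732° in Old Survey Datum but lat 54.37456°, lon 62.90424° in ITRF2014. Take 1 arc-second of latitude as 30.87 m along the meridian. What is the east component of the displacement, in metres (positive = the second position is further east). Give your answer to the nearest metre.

ΔE = -199 m

Δφ = 54.37456° − 54.37978° = -0.00522°; Δλ = 62.90424° − 62.90732° = -0.00308°.
1° of latitude = 3600 × 30.87 = 111132 m.
ΔN = Δφ × 111132 = -580.1 m; ΔE = Δλ × 111132 × cos(54.37978°) = -0.00308 × 111132 × 0.582410 = -199.4 m.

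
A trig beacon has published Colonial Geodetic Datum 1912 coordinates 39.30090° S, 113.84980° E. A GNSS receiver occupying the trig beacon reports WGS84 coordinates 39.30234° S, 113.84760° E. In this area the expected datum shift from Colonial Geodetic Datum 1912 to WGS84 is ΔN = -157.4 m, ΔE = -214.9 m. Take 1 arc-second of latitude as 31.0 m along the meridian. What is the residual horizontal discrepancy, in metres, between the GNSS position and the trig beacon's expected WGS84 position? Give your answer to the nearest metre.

25 m

Observed coordinate differences: Δφ = -0.00144°, Δλ = -0.00220°.
Converting to metres (1° lat = 111600 m, cos φ = 0.773830): observed ΔN = -160.7 m, observed ΔE = -190.0 m.
Subtracting the expected shift leaves a residual of -160.7 − (-157.4) = -3.3 m north and -190.0 − (-214.9) = 24.9 m east.
Residual distance = √((-3.3)² + 24.9²) = 25.1 m.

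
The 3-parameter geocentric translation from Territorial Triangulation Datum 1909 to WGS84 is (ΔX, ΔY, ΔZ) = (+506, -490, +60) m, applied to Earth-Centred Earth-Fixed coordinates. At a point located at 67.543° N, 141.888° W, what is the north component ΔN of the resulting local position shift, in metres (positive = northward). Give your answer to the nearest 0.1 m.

ΔN = 111.4 m

At φ = 67.543°, λ = -141.888°: sin φ = 0.924166, cos φ = 0.381990, sin λ = -0.617201, cos λ = -0.786806.
ΔN = −sin φ cos λ·ΔX − sin φ sin λ·ΔY + cos φ·ΔZ = −(0.924166)(-0.786806)(506) − (0.924166)(-0.617201)(-490) + (0.381990)(60) = 111.36 m.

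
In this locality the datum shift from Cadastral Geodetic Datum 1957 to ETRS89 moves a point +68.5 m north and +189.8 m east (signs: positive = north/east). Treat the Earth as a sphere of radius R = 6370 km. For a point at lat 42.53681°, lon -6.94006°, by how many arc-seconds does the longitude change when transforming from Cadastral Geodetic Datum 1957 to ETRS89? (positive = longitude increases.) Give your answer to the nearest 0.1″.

At latitude 42.53681°, cos φ = 0.736843.
One radian of longitude at latitude φ spans R cos φ, so Δλ = ΔE / (R cos φ) = 189.8 / (6370000 × 0.736843) = 4.0437e-05 rad = 8.341″.

Δλ = 8.3″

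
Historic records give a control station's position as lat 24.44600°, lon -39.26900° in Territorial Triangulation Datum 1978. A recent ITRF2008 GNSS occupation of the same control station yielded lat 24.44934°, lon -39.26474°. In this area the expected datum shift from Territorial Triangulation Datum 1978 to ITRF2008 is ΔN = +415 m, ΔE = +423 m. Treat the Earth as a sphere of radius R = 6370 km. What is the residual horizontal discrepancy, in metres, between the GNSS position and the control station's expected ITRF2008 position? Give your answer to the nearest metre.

Observed coordinate differences: Δφ = +0.00334°, Δλ = +0.00426°.
Converting to metres (1° lat = 111177 m, cos φ = 0.910352): observed ΔN = 371.3 m, observed ΔE = 431.2 m.
Subtracting the expected shift leaves a residual of 371.3 − (415) = -43.7 m north and 431.2 − (423) = 8.2 m east.
Residual distance = √((-43.7)² + 8.2²) = 44.4 m.

44 m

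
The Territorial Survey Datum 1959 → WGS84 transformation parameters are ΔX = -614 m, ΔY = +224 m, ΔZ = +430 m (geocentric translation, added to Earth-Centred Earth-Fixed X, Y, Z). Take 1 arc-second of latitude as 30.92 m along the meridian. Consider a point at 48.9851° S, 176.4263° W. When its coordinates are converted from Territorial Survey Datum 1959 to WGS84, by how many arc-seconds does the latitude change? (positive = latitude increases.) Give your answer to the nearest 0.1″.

Δφ = 23.7″

sin φ = -0.754539, cos φ = 0.656255, sin λ = -0.062332, cos λ = -0.998055.
North component: ΔN = −sin φ cos λ·ΔX − sin φ sin λ·ΔY + cos φ·ΔZ = −(-0.754539)(-0.998055)(-614) − (-0.754539)(-0.062332)(224) + (0.656255)(430) = 734.04 m.
1° of latitude spans 3600 × 30.92 = 111312 m, so Δφ = 734.04 / 111312 × 3600 = 23.740″.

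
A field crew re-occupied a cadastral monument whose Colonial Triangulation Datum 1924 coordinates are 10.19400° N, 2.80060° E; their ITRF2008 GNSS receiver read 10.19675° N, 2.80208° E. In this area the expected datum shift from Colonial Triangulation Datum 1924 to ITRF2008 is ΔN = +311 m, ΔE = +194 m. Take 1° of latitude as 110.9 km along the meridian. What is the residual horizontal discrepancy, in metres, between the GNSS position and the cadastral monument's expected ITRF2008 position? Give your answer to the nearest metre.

33 m

Observed coordinate differences: Δφ = +0.00275°, Δλ = +0.00148°.
Converting to metres (1° lat = 110900 m, cos φ = 0.984214): observed ΔN = 305.0 m, observed ΔE = 161.5 m.
Subtracting the expected shift leaves a residual of 305.0 − (311) = -6.0 m north and 161.5 − (194) = -32.5 m east.
Residual distance = √((-6.0)² + (-32.5)²) = 33.0 m.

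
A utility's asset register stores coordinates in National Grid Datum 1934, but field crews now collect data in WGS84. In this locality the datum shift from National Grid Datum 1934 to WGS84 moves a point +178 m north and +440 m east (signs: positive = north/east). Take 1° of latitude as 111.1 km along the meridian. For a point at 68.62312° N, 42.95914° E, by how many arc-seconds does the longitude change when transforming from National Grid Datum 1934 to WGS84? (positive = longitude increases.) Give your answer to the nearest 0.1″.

Δλ = 39.1″

At latitude 68.62312°, cos φ = 0.364501.
1° of longitude at this latitude = 111.1 × cos φ = 40.50 km, so Δλ = 440.0 / 40496.1 = 0.0108653° = 39.115″.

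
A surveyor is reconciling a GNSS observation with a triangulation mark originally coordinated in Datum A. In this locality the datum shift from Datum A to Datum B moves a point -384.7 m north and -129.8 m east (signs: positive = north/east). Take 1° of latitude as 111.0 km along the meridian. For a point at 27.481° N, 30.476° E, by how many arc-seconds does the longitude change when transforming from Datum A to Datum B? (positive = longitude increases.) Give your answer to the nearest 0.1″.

At latitude 27.481°, cos φ = 0.887164.
1° of longitude at this latitude = 111.0 × cos φ = 98.48 km, so Δλ = -129.8 / 98475.2 = -0.0013181° = -4.745″.

Δλ = -4.7″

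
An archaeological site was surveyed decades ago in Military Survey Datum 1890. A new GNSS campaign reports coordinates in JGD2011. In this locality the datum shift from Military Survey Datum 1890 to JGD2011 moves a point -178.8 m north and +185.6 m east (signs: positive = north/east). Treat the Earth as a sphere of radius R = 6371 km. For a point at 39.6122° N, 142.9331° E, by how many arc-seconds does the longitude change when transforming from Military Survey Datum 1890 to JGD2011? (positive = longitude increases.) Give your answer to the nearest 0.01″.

Δλ = 7.80″

At latitude 39.6122°, cos φ = 0.770377.
One radian of longitude at latitude φ spans R cos φ, so Δλ = ΔE / (R cos φ) = 185.6 / (6371000 × 0.770377) = 3.7815e-05 rad = 7.800″.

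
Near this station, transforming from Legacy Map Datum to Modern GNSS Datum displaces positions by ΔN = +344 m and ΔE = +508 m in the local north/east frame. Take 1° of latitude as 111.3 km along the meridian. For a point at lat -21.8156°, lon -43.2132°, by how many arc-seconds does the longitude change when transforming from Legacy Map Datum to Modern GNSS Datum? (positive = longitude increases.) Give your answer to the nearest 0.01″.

Δλ = 17.70″

At latitude -21.8156°, cos φ = 0.928385.
1° of longitude at this latitude = 111.3 × cos φ = 103.33 km, so Δλ = 508.0 / 103329.2 = 0.0049163° = 17.699″.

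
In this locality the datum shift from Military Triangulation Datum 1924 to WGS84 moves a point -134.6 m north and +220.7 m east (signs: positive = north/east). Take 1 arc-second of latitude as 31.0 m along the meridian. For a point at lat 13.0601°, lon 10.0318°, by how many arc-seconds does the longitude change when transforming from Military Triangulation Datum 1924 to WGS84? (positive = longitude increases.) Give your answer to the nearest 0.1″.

Δλ = 7.3″

At latitude 13.0601°, cos φ = 0.974134.
1″ of longitude at this latitude = 31.00 × cos φ = 30.1981 m, so Δλ = 220.7 / 30.1981 = 7.308″.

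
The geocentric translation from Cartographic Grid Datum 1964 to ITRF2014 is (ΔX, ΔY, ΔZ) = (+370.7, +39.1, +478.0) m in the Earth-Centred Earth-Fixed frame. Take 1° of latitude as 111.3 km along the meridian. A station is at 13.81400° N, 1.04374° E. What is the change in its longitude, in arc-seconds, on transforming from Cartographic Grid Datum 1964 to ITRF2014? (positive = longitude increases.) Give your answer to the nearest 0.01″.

sin φ = 0.238771, cos φ = 0.971076, sin λ = 0.018216, cos λ = 0.999834.
East component: ΔE = −sin λ·ΔX + cos λ·ΔY = −(0.018216)(370.7) + (0.999834)(39.1) = 32.34 m.
1° of latitude spans 111300 m; at latitude φ, 1° of longitude spans that × cos φ = 108080.8 m, so Δλ = 32.34 / 108080.8 × 3600 = 1.077″.

Δλ = 1.08″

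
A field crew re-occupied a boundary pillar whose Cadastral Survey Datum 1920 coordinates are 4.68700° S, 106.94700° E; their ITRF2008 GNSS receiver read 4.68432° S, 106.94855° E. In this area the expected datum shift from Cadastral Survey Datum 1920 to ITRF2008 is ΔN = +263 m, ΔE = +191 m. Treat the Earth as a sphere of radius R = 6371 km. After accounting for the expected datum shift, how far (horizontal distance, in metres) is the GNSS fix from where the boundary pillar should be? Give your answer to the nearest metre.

Observed coordinate differences: Δφ = +0.00268°, Δλ = +0.00155°.
Converting to metres (1° lat = 111195 m, cos φ = 0.996656): observed ΔN = 298.0 m, observed ΔE = 171.8 m.
Subtracting the expected shift leaves a residual of 298.0 − (263) = 35.0 m north and 171.8 − (191) = -19.2 m east.
Residual distance = √(35.0² + (-19.2)²) = 39.9 m.

40 m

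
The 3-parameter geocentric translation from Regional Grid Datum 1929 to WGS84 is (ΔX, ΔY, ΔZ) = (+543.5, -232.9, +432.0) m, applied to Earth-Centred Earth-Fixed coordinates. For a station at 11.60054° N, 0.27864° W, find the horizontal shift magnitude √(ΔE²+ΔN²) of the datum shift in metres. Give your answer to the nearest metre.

389 m

The local east axis at (φ, λ) is (−sin λ, cos λ, 0), so ΔE = −sin(-0.27864°)·543.5 + cos(-0.27864°)·(-232.9) = -230.25 m.
The local north axis is (−sin φ cos λ, −sin φ sin λ, cos φ), giving ΔN = -109.290 − 0.228 + 423.176 = 313.66 m.
Horizontal magnitude = √(ΔE² + ΔN²) = √((-230.25)² + 313.66²) = 389.10 m.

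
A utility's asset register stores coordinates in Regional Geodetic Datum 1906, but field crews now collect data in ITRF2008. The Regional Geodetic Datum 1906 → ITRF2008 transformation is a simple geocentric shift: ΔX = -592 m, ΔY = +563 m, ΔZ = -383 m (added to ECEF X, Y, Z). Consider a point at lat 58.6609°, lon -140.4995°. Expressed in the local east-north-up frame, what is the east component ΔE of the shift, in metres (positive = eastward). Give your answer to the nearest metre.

ΔE = -811 m

The local east axis at (φ, λ) is (−sin λ, cos λ, 0), so ΔE = −sin(-140.4995°)·(-592) + cos(-140.4995°)·563 = -810.98 m.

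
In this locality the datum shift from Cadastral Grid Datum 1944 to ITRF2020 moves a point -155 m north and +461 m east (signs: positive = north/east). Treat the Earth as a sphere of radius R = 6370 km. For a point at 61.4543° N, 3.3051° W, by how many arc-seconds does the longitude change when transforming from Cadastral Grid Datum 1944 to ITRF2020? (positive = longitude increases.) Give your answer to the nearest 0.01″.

At latitude 61.4543°, cos φ = 0.477860.
One radian of longitude at latitude φ spans R cos φ, so Δλ = ΔE / (R cos φ) = 461.0 / (6370000 × 0.477860) = 1.5145e-04 rad = 31.238″.

Δλ = 31.24″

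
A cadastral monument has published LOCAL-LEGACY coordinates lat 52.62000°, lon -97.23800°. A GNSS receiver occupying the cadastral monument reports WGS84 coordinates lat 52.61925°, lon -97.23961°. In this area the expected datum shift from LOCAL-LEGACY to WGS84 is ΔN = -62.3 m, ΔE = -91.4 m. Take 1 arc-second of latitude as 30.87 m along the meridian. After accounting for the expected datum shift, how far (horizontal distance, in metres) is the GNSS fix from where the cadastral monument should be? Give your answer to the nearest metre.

27 m

Observed coordinate differences: Δφ = -0.00075°, Δλ = -0.00161°.
Converting to metres (1° lat = 111132 m, cos φ = 0.607098): observed ΔN = -83.3 m, observed ΔE = -108.6 m.
Subtracting the expected shift leaves a residual of -83.3 − (-62.3) = -21.0 m north and -108.6 − (-91.4) = -17.2 m east.
Residual distance = √((-21.0)² + (-17.2)²) = 27.2 m.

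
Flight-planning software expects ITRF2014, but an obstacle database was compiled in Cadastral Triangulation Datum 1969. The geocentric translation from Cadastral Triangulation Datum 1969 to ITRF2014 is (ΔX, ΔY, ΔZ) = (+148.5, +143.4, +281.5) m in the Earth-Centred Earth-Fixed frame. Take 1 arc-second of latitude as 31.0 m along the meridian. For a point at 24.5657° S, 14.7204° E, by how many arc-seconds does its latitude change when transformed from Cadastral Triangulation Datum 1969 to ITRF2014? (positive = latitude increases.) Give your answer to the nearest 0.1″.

Δφ = 10.7″

sin φ = -0.415736, cos φ = 0.909485, sin λ = 0.254102, cos λ = 0.967177.
North component: ΔN = −sin φ cos λ·ΔX − sin φ sin λ·ΔY + cos φ·ΔZ = −(-0.415736)(0.967177)(148.5) − (-0.415736)(0.254102)(143.4) + (0.909485)(281.5) = 330.88 m.
1° of latitude spans 3600 × 31.00 = 111600 m, so Δφ = 330.88 / 111600 × 3600 = 10.674″.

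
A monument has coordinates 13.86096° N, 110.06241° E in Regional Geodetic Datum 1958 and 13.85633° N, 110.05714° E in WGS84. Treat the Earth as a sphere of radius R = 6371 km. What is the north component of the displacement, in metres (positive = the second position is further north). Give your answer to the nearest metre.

Δφ = 13.85633° − 13.86096° = -0.00463°; Δλ = 110.05714° − 110.06241° = -0.00527°.
1° along a meridian = πR/180 = 111195 m.
ΔN = Δφ × 111195 = -514.8 m; ΔE = Δλ × 111195 × cos(13.86096°) = -0.00527 × 111195 × 0.970880 = -568.9 m.

ΔN = -515 m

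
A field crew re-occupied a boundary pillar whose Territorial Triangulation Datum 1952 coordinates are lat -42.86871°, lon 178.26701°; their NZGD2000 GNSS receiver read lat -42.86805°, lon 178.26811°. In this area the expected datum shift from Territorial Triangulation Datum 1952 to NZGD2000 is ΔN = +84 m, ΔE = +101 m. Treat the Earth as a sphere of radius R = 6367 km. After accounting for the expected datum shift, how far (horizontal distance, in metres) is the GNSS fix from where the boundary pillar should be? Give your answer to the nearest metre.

Observed coordinate differences: Δφ = +0.00066°, Δλ = +0.00110°.
Converting to metres (1° lat = 111125 m, cos φ = 0.732915): observed ΔN = 73.3 m, observed ΔE = 89.6 m.
Subtracting the expected shift leaves a residual of 73.3 − (84) = -10.7 m north and 89.6 − (101) = -11.4 m east.
Residual distance = √((-10.7)² + (-11.4)²) = 15.6 m.

16 m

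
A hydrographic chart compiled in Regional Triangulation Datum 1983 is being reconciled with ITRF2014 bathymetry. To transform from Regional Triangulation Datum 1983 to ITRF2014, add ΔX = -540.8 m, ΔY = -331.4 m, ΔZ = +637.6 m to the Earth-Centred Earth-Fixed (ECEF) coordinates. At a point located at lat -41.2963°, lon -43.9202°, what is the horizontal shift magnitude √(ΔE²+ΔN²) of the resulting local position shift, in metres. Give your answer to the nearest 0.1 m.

718.6 m

The local east axis at (φ, λ) is (−sin λ, cos λ, 0), so ΔE = −sin(-43.9202°)·(-540.8) + cos(-43.9202°)·(-331.4) = -613.84 m.
The local north axis is (−sin φ cos λ, −sin φ sin λ, cos φ), giving ΔN = -257.079 + 151.708 + 479.033 = 373.66 m.
Horizontal magnitude = √(ΔE² + ΔN²) = √((-613.84)² + 373.66²) = 718.62 m.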